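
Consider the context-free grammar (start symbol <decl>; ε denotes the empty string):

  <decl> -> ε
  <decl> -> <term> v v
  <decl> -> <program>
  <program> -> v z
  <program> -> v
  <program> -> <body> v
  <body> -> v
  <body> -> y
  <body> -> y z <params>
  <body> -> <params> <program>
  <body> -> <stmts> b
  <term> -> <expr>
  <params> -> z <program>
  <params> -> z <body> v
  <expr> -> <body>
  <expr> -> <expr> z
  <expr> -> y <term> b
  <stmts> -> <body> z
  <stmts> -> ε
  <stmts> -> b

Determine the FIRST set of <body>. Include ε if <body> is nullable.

<body> -> v contributes {v}.
<body> -> y contributes {y}.
<body> -> y z <params> contributes {y}.
From <body> -> <params> <program>: add FIRST(<params>) = { z }.
From <body> -> <stmts> b: <stmts> nullable, take FIRST(<stmts>) ∪ {b} = { b, v, y, z }.
Union: FIRST(<body>) = { b, v, y, z }.

{ b, v, y, z }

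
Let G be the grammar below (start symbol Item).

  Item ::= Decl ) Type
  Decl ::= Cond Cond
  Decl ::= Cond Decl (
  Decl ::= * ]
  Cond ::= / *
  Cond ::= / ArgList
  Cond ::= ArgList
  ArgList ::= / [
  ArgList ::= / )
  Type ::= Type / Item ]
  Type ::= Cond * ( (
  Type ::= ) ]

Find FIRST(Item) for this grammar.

From Item ::= Decl ) Type: add FIRST(Decl) = { *, / }.
Union: FIRST(Item) = { *, / }.

{ *, / }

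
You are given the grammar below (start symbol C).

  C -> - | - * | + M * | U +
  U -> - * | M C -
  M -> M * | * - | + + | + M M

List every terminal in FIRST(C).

C -> - contributes {-}.
C -> - * contributes {-}.
C -> + M * contributes {+}.
From C -> U +: add FIRST(U) = { *, +, - }.
Union: FIRST(C) = { *, +, - }.

{ *, +, - }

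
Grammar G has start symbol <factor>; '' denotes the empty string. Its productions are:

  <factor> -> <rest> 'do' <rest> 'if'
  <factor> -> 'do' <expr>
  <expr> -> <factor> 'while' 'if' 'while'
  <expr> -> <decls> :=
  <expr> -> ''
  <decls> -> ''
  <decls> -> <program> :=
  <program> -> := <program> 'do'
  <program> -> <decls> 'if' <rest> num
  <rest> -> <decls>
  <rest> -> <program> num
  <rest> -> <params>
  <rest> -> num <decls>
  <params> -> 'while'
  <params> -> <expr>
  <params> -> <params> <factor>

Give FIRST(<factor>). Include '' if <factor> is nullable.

From <factor> -> <rest> 'do' <rest> 'if': <rest> nullable, take FIRST(<rest>) ∪ {'do'} = { 'do', 'if', 'while', :=, num }.
<factor> -> 'do' <expr> contributes {'do'}.
Union: FIRST(<factor>) = { 'do', 'if', 'while', :=, num }.

{ 'do', 'if', 'while', :=, num }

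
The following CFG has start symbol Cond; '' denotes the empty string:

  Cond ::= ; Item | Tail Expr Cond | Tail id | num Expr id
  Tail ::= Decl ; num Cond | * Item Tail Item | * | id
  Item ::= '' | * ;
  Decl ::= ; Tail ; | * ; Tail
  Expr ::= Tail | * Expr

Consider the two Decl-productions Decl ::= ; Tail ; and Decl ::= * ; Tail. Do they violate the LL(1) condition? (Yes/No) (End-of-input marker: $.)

FIRST(; Tail ;) = { ; } and FIRST(* ; Tail) = { * }.
The FIRST sets are disjoint and neither alternative is nullable — no conflict.

No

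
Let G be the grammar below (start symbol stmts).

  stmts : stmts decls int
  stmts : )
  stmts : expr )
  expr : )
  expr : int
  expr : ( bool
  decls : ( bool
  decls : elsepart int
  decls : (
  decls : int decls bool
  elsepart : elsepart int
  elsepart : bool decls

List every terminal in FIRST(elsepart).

From elsepart : elsepart int: add FIRST(elsepart) = { bool }.
elsepart : bool decls contributes {bool}.
Union: FIRST(elsepart) = { bool }.

{ bool }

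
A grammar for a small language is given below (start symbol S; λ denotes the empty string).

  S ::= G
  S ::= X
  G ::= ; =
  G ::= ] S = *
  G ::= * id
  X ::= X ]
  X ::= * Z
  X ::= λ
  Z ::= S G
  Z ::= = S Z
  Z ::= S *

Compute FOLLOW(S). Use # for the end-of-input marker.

{ #, *, ;, =, ] }

S is the start symbol, so # ∈ FOLLOW(S).
In G ::= ] S = *: add FIRST(= *) = { = }.
In Z ::= S G: add FIRST(G) = { *, ;, ] }.
In Z ::= = S Z: add FIRST(Z) = { *, ;, =, ] }.
In Z ::= S *: add FIRST(*) = { * }.
Union: FOLLOW(S) = { #, *, ;, =, ] }.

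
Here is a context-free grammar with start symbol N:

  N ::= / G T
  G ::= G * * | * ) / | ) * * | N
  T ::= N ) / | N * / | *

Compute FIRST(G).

From G ::= G * *: add FIRST(G) = { ), *, / }.
G ::= * ) / contributes {*}.
G ::= ) * * contributes {)}.
From G ::= N: add FIRST(N) = { / }.
Union: FIRST(G) = { ), *, / }.

{ ), *, / }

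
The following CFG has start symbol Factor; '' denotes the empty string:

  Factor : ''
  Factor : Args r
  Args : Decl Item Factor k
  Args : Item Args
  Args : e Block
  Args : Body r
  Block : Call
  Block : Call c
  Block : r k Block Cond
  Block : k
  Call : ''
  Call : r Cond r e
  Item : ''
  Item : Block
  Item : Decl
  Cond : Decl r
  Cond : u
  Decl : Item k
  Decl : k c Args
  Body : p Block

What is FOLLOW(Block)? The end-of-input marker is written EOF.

{ c, e, k, p, r, u }

In Args : e Block: Block is at the end, add FOLLOW(Args) = { c, e, k, p, r }.
In Block : r k Block Cond: add FIRST(Cond) = { c, k, r, u }.
In Item : Block: Block is at the end, add FOLLOW(Item) = { c, e, k, p, r }.
In Body : p Block: Block is at the end, add FOLLOW(Body) = { r }.
Union: FOLLOW(Block) = { c, e, k, p, r, u }.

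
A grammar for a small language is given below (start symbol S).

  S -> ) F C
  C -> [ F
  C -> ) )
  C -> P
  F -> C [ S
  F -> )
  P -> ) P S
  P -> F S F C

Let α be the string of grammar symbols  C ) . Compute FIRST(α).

{ ), [ }

Add FIRST(C) = { ), [ }; C is not nullable, stop.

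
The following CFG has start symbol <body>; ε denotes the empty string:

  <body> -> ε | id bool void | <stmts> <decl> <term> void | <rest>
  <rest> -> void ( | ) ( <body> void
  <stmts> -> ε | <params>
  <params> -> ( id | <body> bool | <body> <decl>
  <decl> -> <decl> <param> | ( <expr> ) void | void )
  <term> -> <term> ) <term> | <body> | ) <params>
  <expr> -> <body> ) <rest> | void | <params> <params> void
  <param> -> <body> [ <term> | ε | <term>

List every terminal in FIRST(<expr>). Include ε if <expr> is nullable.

From <expr> -> <body> ) <rest>: <body> nullable, take FIRST(<body>) ∪ {)} = { (, ), bool, id, void }.
<expr> -> void contributes {void}.
From <expr> -> <params> <params> void: add FIRST(<params>) = { (, ), bool, id, void }.
Union: FIRST(<expr>) = { (, ), bool, id, void }.

{ (, ), bool, id, void }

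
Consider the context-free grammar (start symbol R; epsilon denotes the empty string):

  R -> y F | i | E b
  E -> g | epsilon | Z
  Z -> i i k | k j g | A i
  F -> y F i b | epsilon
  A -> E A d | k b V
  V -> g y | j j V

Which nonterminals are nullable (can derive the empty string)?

Directly nullable (have an epsilon-production): E, F.
No other nonterminal has a production whose RHS symbols are all nullable.

{ E, F }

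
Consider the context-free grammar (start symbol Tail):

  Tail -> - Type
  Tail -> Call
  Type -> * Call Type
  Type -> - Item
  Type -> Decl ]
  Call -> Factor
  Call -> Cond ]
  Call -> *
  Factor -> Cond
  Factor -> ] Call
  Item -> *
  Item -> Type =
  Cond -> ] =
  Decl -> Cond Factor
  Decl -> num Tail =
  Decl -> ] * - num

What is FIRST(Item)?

Item -> * contributes {*}.
From Item -> Type =: add FIRST(Type) = { *, -, ], num }.
Union: FIRST(Item) = { *, -, ], num }.

{ *, -, ], num }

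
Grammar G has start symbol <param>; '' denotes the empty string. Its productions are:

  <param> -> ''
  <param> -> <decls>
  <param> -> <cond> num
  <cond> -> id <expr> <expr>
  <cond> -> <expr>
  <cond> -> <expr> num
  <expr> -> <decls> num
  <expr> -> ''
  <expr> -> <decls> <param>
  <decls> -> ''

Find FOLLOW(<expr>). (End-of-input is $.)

{ id, num }

In <cond> -> id <expr> <expr>: add FIRST(<expr>)\{''} = { id, num }.
  Since <expr> is nullable, also add FOLLOW(<cond>) = { num }.
In <cond> -> id <expr> <expr>: <expr> is at the end, add FOLLOW(<cond>) = { num }.
In <cond> -> <expr>: <expr> is at the end, add FOLLOW(<cond>) = { num }.
In <cond> -> <expr> num: add FIRST(num) = { num }.
Union: FOLLOW(<expr>) = { id, num }.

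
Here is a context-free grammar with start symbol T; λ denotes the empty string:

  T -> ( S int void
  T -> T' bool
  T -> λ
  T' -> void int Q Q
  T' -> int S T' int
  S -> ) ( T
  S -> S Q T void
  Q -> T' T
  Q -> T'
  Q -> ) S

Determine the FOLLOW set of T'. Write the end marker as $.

In T -> T' bool: add FIRST(bool) = { bool }.
In T' -> int S T' int: add FIRST(int) = { int }.
In Q -> T' T: add FIRST(T)\{λ} = { (, int, void }.
  Since T is nullable, also add FOLLOW(Q) = { (, ), bool, int, void }.
In Q -> T': T' is at the end, add FOLLOW(Q) = { (, ), bool, int, void }.
Union: FOLLOW(T') = { (, ), bool, int, void }.

{ (, ), bool, int, void }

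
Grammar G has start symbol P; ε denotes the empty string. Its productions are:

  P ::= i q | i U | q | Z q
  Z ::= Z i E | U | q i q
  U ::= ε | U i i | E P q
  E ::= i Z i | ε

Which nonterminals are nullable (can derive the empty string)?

Directly nullable (have an ε-production): U, E.
Z ::= U with every symbol nullable, so Z is nullable.
No other nonterminal has a production whose RHS symbols are all nullable.

{ E, U, Z }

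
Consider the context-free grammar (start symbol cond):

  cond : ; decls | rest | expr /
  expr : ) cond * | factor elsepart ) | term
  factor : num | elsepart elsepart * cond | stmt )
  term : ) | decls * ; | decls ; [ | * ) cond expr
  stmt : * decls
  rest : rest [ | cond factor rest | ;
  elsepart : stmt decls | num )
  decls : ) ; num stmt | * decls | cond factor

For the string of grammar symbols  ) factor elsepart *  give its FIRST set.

{ ) }

) is a terminal; add {)} and stop.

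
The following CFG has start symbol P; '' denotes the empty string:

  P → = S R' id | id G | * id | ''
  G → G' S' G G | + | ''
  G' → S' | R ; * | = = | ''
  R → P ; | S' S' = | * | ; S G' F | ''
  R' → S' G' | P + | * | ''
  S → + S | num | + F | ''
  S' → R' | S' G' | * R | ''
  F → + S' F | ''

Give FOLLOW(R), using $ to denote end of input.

In G' → R ; *: add FIRST(; *) = { ; }.
In S' → * R: R is at the end, add FOLLOW(S') = { $, *, +, ;, =, id }.
Union: FOLLOW(R) = { $, *, +, ;, =, id }.

{ $, *, +, ;, =, id }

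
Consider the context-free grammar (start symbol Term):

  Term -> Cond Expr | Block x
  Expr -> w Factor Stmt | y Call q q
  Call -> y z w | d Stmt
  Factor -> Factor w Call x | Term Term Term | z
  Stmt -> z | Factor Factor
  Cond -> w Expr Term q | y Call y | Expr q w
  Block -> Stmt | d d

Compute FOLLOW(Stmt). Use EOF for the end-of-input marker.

In Expr -> w Factor Stmt: Stmt is at the end, add FOLLOW(Expr) = { EOF, d, q, w, x, y, z }.
In Call -> d Stmt: Stmt is at the end, add FOLLOW(Call) = { q, x, y }.
In Block -> Stmt: Stmt is at the end, add FOLLOW(Block) = { x }.
Union: FOLLOW(Stmt) = { EOF, d, q, w, x, y, z }.

{ EOF, d, q, w, x, y, z }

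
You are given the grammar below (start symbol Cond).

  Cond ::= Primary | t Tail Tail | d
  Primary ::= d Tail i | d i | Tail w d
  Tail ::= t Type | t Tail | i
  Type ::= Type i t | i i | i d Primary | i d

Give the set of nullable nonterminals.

{ } (none)

No nonterminal has an empty production or an RHS whose symbols are all nullable.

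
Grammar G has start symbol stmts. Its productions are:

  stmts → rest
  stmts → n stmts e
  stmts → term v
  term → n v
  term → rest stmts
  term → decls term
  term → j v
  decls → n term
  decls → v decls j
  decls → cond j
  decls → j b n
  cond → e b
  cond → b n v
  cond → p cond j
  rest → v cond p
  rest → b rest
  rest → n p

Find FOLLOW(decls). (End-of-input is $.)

{ b, e, j, n, p, v }

In term → decls term: add FIRST(term) = { b, e, j, n, p, v }.
In decls → v decls j: add FIRST(j) = { j }.
Union: FOLLOW(decls) = { b, e, j, n, p, v }.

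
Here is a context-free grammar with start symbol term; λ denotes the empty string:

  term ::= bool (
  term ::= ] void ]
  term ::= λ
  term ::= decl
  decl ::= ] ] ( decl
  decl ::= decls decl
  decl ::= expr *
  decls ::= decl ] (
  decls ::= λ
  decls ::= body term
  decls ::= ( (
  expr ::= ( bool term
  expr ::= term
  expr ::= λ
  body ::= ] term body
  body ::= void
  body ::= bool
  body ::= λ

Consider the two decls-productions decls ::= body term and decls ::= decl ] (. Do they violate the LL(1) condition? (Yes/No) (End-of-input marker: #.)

FIRST(body term) = { (, *, ], bool, void, λ } and FIRST(decl ] () = { (, *, ], bool, void }.
Both contain (, so the two alternatives are not disjoint — LL(1) conflict.

Yes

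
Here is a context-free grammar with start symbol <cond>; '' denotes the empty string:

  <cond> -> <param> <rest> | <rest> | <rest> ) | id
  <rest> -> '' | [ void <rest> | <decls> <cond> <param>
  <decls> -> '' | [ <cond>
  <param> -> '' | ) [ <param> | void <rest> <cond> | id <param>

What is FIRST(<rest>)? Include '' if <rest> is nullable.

{ ), [, id, void, '' }

<rest> -> '' contributes ''.
<rest> -> [ void <rest> contributes {[}.
From <rest> -> <decls> <cond> <param>: <decls>, <cond>, <param> nullable, take FIRST(<decls>) ∪ FIRST(<cond>) ∪ FIRST(<param>) = { ), [, id, void }; also '' since the whole RHS is nullable.
Union: FIRST(<rest>) = { ), [, id, void, '' }.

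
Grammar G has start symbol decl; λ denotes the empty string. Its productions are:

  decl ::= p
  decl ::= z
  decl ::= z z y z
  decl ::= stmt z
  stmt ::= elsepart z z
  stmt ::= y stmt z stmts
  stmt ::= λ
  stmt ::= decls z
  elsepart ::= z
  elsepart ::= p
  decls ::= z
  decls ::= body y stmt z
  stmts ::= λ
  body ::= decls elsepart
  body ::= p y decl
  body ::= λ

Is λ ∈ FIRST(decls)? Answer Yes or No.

No

Nullable nonterminals: body, stmt, stmts.
No production of decls has an RHS whose symbols are all nullable, so decls is not nullable.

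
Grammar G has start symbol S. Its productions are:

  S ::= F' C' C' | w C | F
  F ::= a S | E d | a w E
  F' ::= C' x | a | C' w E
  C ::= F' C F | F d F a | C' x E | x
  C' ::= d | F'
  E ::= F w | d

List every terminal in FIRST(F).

{ a, d }

F ::= a S contributes {a}.
From F ::= E d: add FIRST(E) = { a, d }.
F ::= a w E contributes {a}.
Union: FIRST(F) = { a, d }.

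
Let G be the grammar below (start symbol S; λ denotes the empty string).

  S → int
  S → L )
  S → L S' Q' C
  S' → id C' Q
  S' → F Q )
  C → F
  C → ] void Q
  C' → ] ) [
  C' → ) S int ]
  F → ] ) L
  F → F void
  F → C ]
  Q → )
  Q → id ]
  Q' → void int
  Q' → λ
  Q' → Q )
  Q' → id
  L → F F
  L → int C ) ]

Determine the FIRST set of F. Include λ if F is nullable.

{ ] }

F → ] ) L contributes {]}.
From F → F void: add FIRST(F) = { ] }.
From F → C ]: add FIRST(C) = { ] }.
Union: FIRST(F) = { ] }.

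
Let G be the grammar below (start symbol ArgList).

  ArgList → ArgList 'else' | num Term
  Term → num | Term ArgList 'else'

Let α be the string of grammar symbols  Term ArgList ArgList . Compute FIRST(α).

{ num }

Add FIRST(Term) = { num }; Term is not nullable, stop.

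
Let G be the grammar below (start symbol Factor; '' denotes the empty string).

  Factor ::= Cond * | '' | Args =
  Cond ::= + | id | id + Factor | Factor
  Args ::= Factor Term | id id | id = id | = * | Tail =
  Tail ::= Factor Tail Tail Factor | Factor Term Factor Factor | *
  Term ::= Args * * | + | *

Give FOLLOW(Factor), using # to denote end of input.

Factor is the start symbol, so # ∈ FOLLOW(Factor).
In Cond ::= id + Factor: Factor is at the end, add FOLLOW(Cond) = { * }.
In Cond ::= Factor: Factor is at the end, add FOLLOW(Cond) = { * }.
In Args ::= Factor Term: add FIRST(Term) = { *, +, =, id }.
In Tail ::= Factor Tail Tail Factor: add FIRST(Tail Tail Factor) = { *, +, =, id }.
In Tail ::= Factor Tail Tail Factor: Factor is at the end, add FOLLOW(Tail) = { *, +, =, id }.
In Tail ::= Factor Term Factor Factor: add FIRST(Term Factor Factor) = { *, +, =, id }.
In Tail ::= Factor Term Factor Factor: add FIRST(Factor)\{''} = { *, +, =, id }.
  Since Factor is nullable, also add FOLLOW(Tail) = { *, +, =, id }.
In Tail ::= Factor Term Factor Factor: Factor is at the end, add FOLLOW(Tail) = { *, +, =, id }.
Union: FOLLOW(Factor) = { #, *, +, =, id }.

{ #, *, +, =, id }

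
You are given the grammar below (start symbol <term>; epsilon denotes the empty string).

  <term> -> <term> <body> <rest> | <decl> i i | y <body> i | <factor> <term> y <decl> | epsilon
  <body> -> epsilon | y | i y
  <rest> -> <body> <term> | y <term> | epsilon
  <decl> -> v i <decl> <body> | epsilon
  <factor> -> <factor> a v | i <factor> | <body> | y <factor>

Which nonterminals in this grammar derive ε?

{ <body>, <decl>, <factor>, <rest>, <term> }

Directly nullable (have an epsilon-production): <term>, <body>, <rest>, <decl>.
<factor> -> <body> with every symbol nullable, so <factor> is nullable.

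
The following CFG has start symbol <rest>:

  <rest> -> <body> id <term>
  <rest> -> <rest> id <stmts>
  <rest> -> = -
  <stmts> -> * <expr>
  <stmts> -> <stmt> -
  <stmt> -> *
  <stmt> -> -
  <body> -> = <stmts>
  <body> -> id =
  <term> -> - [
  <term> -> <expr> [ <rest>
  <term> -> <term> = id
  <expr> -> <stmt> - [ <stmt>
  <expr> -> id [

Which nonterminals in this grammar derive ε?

{ } (none)

No nonterminal has an empty production or an RHS whose symbols are all nullable.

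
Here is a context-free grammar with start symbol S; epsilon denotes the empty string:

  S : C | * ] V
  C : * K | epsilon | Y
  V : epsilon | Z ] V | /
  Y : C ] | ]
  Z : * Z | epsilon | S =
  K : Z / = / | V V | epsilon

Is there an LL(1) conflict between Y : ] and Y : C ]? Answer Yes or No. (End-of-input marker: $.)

FIRST(]) = { ] } and FIRST(C ]) = { *, ] }.
Both contain ], so the two alternatives are not disjoint — LL(1) conflict.

Yes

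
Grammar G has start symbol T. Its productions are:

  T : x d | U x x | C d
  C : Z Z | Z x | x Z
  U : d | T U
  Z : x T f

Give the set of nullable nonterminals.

{ } (none)

No nonterminal has an empty production or an RHS whose symbols are all nullable.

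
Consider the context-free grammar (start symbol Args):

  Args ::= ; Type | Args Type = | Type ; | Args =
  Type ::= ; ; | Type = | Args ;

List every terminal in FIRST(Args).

Args ::= ; Type contributes {;}.
From Args ::= Args Type =: add FIRST(Args) = { ; }.
From Args ::= Type ;: add FIRST(Type) = { ; }.
From Args ::= Args =: add FIRST(Args) = { ; }.
Union: FIRST(Args) = { ; }.

{ ; }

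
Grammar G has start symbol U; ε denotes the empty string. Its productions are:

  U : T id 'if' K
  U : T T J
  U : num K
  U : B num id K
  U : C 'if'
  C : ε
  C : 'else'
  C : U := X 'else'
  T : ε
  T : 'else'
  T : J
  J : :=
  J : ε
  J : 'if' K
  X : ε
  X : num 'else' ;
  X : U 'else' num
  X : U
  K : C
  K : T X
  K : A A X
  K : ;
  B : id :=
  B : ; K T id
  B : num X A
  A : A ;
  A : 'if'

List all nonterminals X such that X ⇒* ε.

Directly nullable (have an ε-production): C, T, J, X.
K : C with every symbol nullable, so K is nullable.
U : T T J with every symbol nullable, so U is nullable.
No other nonterminal has a production whose RHS symbols are all nullable.

{ C, J, K, T, U, X }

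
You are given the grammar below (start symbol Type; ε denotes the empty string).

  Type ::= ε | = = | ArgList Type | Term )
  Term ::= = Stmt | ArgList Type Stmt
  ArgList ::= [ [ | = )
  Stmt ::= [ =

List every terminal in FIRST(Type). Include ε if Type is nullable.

{ =, [, ε }

Type ::= ε contributes ε.
Type ::= = = contributes {=}.
From Type ::= ArgList Type: add FIRST(ArgList) = { =, [ }.
From Type ::= Term ): add FIRST(Term) = { =, [ }.
Union: FIRST(Type) = { =, [, ε }.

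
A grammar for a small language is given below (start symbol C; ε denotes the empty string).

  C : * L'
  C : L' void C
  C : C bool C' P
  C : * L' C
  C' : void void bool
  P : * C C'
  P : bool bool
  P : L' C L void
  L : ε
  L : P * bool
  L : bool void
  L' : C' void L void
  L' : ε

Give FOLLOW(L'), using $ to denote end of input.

{ $, *, bool, void }

In C : * L': L' is at the end, add FOLLOW(C) = { $, *, bool, void }.
In C : L' void C: add FIRST(void C) = { void }.
In C : * L' C: add FIRST(C) = { *, void }.
In P : L' C L void: add FIRST(C L void) = { *, void }.
Union: FOLLOW(L') = { $, *, bool, void }.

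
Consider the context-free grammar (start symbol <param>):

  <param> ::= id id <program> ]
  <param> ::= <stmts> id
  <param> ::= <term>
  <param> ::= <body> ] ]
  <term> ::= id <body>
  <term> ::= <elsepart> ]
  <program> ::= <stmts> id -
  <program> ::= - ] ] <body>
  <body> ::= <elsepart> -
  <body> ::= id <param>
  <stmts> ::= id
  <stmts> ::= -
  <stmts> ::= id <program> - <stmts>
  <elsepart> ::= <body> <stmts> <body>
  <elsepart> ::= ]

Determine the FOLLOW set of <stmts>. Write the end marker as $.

In <param> ::= <stmts> id: add FIRST(id) = { id }.
In <program> ::= <stmts> id -: add FIRST(id -) = { id }.
In <stmts> ::= id <program> - <stmts>: <stmts> is at the end, add FOLLOW(<stmts>) = { ], id }.
In <elsepart> ::= <body> <stmts> <body>: add FIRST(<body>) = { ], id }.
Union: FOLLOW(<stmts>) = { ], id }.

{ ], id }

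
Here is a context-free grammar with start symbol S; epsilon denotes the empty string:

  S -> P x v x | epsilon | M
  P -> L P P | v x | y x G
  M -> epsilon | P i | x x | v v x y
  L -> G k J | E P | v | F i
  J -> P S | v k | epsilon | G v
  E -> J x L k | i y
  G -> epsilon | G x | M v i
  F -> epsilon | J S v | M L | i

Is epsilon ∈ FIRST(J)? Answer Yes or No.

J has an epsilon-production, so J ⇒ epsilon.

Yes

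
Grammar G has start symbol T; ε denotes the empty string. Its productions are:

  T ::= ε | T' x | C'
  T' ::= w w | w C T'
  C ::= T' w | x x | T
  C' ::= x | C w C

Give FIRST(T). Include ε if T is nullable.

{ w, x, ε }

T ::= ε contributes ε.
From T ::= T' x: add FIRST(T') = { w }.
From T ::= C': add FIRST(C') = { w, x }.
Union: FIRST(T) = { w, x, ε }.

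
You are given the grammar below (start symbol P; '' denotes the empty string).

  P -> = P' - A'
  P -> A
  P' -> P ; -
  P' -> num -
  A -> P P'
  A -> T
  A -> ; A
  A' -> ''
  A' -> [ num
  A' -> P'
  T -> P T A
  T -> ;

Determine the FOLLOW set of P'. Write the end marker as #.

In P -> = P' - A': add FIRST(- A') = { - }.
In A -> P P': P' is at the end, add FOLLOW(A) = { #, ;, =, num }.
In A' -> P': P' is at the end, add FOLLOW(A') = { #, ;, =, num }.
Union: FOLLOW(P') = { #, -, ;, =, num }.

{ #, -, ;, =, num }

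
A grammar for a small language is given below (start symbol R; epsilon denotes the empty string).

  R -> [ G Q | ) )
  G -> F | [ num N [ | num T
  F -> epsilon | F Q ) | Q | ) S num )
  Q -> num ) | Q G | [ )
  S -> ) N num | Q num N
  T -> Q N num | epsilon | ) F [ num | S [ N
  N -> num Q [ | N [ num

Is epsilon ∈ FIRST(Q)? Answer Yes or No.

Nullable nonterminals: F, G, T.
No production of Q has an RHS whose symbols are all nullable, so Q is not nullable.

No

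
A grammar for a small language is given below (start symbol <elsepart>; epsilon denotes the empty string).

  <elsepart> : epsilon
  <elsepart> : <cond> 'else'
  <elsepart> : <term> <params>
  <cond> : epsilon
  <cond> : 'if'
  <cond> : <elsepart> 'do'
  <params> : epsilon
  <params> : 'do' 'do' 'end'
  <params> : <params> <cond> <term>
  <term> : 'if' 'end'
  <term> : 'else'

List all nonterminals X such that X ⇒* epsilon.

{ <cond>, <elsepart>, <params> }

Directly nullable (have an epsilon-production): <elsepart>, <cond>, <params>.
No other nonterminal has a production whose RHS symbols are all nullable.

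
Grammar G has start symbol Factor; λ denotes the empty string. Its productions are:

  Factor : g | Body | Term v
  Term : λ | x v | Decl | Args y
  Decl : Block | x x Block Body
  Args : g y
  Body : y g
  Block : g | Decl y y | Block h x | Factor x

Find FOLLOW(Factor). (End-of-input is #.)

{ #, x }

Factor is the start symbol, so # ∈ FOLLOW(Factor).
In Block : Factor x: add FIRST(x) = { x }.
Union: FOLLOW(Factor) = { #, x }.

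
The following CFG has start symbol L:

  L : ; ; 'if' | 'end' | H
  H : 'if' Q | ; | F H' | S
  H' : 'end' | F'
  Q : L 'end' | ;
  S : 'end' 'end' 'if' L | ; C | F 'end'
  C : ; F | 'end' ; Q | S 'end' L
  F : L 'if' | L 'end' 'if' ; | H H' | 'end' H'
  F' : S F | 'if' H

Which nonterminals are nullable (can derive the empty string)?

No nonterminal has an empty production or an RHS whose symbols are all nullable.

{ } (none)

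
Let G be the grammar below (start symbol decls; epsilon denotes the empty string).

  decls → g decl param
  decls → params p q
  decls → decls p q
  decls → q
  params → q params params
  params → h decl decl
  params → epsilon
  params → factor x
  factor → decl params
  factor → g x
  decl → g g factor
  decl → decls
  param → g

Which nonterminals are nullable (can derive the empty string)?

{ params }

Directly nullable (have an epsilon-production): params.
No other nonterminal has a production whose RHS symbols are all nullable.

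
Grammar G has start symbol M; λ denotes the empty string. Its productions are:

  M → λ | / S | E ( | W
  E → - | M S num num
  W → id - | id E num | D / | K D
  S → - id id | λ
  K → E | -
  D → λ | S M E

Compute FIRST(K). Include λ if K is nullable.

{ -, /, id, num }

From K → E: add FIRST(E) = { -, /, id, num }.
K → - contributes {-}.
Union: FIRST(K) = { -, /, id, num }.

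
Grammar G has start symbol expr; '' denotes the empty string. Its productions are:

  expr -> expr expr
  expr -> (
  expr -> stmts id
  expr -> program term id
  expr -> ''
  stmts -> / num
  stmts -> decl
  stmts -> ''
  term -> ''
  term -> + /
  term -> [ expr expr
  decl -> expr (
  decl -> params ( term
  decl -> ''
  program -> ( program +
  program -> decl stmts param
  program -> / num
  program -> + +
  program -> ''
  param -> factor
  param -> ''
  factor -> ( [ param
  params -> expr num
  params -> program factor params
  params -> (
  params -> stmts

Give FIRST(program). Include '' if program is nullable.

{ (, +, /, [, id, num, '' }

program -> ( program + contributes {(}.
From program -> decl stmts param: decl, stmts, param nullable, take FIRST(decl) ∪ FIRST(stmts) ∪ FIRST(param) = { (, +, /, [, id, num }; also '' since the whole RHS is nullable.
program -> / num contributes {/}.
program -> + + contributes {+}.
program -> '' contributes ''.
Union: FIRST(program) = { (, +, /, [, id, num, '' }.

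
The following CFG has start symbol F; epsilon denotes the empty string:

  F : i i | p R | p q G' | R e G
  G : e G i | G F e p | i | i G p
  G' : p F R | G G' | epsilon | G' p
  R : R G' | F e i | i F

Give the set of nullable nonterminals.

Directly nullable (have an epsilon-production): G'.
No other nonterminal has a production whose RHS symbols are all nullable.

{ G' }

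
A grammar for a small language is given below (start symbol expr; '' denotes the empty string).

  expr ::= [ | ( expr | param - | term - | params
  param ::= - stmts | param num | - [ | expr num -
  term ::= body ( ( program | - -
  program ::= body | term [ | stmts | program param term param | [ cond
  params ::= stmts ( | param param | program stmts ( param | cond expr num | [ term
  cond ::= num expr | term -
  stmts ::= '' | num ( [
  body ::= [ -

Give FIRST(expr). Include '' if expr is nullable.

{ (, -, [, num }

expr ::= [ contributes {[}.
expr ::= ( expr contributes {(}.
From expr ::= param -: add FIRST(param) = { (, -, [, num }.
From expr ::= term -: add FIRST(term) = { -, [ }.
From expr ::= params: add FIRST(params) = { (, -, [, num }.
Union: FIRST(expr) = { (, -, [, num }.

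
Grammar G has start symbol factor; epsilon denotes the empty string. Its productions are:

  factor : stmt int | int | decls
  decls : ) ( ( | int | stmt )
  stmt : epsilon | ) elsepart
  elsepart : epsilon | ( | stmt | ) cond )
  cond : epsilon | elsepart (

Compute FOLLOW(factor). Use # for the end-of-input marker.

{ # }

factor is the start symbol, so # ∈ FOLLOW(factor).
Union: FOLLOW(factor) = { # }.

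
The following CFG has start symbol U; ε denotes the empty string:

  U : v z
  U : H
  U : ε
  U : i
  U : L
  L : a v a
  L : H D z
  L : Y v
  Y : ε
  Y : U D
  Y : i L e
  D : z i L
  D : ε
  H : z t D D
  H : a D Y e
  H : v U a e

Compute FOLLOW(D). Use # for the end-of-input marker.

{ #, a, e, i, v, z }

In L : H D z: add FIRST(z) = { z }.
In Y : U D: D is at the end, add FOLLOW(Y) = { e, v }.
In H : z t D D: add FIRST(D)\{ε} = { z }.
  Since D is nullable, also add FOLLOW(H) = { #, a, e, v, z }.
In H : z t D D: D is at the end, add FOLLOW(H) = { #, a, e, v, z }.
In H : a D Y e: add FIRST(Y e) = { a, e, i, v, z }.
Union: FOLLOW(D) = { #, a, e, i, v, z }.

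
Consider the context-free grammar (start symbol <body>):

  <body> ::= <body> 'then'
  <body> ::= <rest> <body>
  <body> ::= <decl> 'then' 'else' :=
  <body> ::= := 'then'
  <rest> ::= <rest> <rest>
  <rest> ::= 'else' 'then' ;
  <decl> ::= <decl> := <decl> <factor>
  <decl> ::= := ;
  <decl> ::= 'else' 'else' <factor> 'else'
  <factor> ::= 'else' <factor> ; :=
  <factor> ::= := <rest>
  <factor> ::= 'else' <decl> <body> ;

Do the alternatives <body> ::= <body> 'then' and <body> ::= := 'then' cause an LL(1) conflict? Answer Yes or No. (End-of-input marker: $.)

FIRST(<body> 'then') = { 'else', := } and FIRST(:= 'then') = { := }.
Both contain :=, so the two alternatives are not disjoint — LL(1) conflict.

Yes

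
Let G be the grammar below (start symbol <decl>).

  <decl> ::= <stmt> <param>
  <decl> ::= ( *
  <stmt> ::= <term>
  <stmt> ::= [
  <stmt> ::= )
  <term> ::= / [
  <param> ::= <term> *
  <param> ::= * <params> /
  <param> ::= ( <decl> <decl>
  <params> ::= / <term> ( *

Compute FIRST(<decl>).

From <decl> ::= <stmt> <param>: add FIRST(<stmt>) = { ), /, [ }.
<decl> ::= ( * contributes {(}.
Union: FIRST(<decl>) = { (, ), /, [ }.

{ (, ), /, [ }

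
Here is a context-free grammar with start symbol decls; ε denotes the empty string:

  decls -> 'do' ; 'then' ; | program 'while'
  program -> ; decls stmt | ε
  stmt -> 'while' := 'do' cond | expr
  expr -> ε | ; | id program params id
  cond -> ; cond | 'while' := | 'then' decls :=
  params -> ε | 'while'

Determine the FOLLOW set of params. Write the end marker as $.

{ id }

In expr -> id program params id: add FIRST(id) = { id }.
Union: FOLLOW(params) = { id }.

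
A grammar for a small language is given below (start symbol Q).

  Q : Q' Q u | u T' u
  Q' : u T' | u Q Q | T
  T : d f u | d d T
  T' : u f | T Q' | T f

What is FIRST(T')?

T' : u f contributes {u}.
From T' : T Q': add FIRST(T) = { d }.
From T' : T f: add FIRST(T) = { d }.
Union: FIRST(T') = { d, u }.

{ d, u }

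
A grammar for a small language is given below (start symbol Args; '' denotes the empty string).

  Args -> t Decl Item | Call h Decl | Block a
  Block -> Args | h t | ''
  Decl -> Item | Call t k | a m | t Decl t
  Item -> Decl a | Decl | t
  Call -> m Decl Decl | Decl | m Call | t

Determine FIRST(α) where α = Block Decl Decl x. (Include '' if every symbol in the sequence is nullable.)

Add FIRST(Block)\{''} = { a, h, m, t }; Block is nullable, continue.
Add FIRST(Decl) = { a, m, t }; Decl is not nullable, stop.

{ a, h, m, t }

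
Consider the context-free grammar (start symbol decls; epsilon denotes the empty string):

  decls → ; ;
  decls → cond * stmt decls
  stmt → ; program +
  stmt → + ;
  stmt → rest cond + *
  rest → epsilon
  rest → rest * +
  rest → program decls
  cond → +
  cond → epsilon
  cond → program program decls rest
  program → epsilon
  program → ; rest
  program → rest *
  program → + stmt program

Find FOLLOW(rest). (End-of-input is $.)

{ *, +, ; }

In stmt → rest cond + *: add FIRST(cond + *) = { *, +, ; }.
In rest → rest * +: add FIRST(* +) = { * }.
In cond → program program decls rest: rest is at the end, add FOLLOW(cond) = { *, + }.
In program → ; rest: rest is at the end, add FOLLOW(program) = { *, +, ; }.
In program → rest *: add FIRST(*) = { * }.
Union: FOLLOW(rest) = { *, +, ; }.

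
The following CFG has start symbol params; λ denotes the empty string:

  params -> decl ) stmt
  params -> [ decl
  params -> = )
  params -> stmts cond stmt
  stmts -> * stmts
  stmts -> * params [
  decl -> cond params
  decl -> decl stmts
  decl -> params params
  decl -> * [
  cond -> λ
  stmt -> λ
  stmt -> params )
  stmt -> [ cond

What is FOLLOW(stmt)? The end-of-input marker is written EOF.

In params -> decl ) stmt: stmt is at the end, add FOLLOW(params) = { EOF, ), *, =, [ }.
In params -> stmts cond stmt: stmt is at the end, add FOLLOW(params) = { EOF, ), *, =, [ }.
Union: FOLLOW(stmt) = { EOF, ), *, =, [ }.

{ EOF, ), *, =, [ }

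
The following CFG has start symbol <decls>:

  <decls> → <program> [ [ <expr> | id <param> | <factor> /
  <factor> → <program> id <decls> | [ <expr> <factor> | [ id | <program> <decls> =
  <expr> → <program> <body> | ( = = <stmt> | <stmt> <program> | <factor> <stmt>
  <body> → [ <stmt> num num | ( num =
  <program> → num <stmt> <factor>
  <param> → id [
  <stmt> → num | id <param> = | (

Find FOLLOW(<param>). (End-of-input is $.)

In <decls> → id <param>: <param> is at the end, add FOLLOW(<decls>) = { $, (, /, =, [, id, num }.
In <stmt> → id <param> =: add FIRST(=) = { = }.
Union: FOLLOW(<param>) = { $, (, /, =, [, id, num }.

{ $, (, /, =, [, id, num }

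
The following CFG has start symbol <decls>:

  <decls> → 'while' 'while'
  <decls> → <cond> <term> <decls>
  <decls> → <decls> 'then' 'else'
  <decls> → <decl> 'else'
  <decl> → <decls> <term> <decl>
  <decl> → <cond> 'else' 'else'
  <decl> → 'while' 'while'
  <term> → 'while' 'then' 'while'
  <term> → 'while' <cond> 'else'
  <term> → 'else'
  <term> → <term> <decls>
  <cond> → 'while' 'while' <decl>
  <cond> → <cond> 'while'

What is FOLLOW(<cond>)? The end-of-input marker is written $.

In <decls> → <cond> <term> <decls>: add FIRST(<term> <decls>) = { 'else', 'while' }.
In <decl> → <cond> 'else' 'else': add FIRST('else' 'else') = { 'else' }.
In <term> → 'while' <cond> 'else': add FIRST('else') = { 'else' }.
In <cond> → <cond> 'while': add FIRST('while') = { 'while' }.
Union: FOLLOW(<cond>) = { 'else', 'while' }.

{ 'else', 'while' }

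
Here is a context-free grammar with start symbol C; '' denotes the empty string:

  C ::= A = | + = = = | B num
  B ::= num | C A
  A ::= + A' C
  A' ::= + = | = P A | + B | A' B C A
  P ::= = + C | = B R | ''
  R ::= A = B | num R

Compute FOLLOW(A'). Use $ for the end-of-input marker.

In A ::= + A' C: add FIRST(C) = { +, num }.
In A' ::= A' B C A: add FIRST(B C A) = { +, num }.
Union: FOLLOW(A') = { +, num }.

{ +, num }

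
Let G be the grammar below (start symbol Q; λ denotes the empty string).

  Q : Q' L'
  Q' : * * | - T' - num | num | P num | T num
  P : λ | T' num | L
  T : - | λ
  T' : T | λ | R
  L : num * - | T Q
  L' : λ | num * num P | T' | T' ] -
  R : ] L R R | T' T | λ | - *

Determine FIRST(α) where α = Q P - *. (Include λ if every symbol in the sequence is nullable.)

Add FIRST(Q) = { *, -, ], num }; Q is not nullable, stop.

{ *, -, ], num }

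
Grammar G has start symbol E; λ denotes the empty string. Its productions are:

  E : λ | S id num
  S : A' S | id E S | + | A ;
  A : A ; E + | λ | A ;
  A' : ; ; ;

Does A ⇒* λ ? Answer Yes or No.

A has an λ-production, so A ⇒ λ.

Yes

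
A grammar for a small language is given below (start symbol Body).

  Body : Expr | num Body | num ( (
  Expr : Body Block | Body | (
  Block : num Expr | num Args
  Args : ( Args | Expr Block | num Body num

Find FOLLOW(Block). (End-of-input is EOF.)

In Expr : Body Block: Block is at the end, add FOLLOW(Expr) = { EOF, num }.
In Args : Expr Block: Block is at the end, add FOLLOW(Args) = { EOF, num }.
Union: FOLLOW(Block) = { EOF, num }.

{ EOF, num }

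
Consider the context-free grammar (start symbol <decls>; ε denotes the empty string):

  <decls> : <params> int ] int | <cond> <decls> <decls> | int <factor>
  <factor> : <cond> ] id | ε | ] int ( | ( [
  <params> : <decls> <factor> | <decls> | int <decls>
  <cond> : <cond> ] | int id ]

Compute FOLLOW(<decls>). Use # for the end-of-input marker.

<decls> is the start symbol, so # ∈ FOLLOW(<decls>).
In <decls> : <cond> <decls> <decls>: add FIRST(<decls>) = { int }.
In <decls> : <cond> <decls> <decls>: <decls> is at the end, add FOLLOW(<decls>) = { #, (, ], int }.
In <params> : <decls> <factor>: add FIRST(<factor>)\{ε} = { (, ], int }.
  Since <factor> is nullable, also add FOLLOW(<params>) = { int }.
In <params> : <decls>: <decls> is at the end, add FOLLOW(<params>) = { int }.
In <params> : int <decls>: <decls> is at the end, add FOLLOW(<params>) = { int }.
Union: FOLLOW(<decls>) = { #, (, ], int }.

{ #, (, ], int }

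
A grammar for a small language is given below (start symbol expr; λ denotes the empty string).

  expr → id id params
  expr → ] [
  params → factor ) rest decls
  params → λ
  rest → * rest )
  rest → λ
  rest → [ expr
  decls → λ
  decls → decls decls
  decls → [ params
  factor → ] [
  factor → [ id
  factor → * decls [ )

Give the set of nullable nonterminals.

{ decls, params, rest }

Directly nullable (have an λ-production): params, rest, decls.
No other nonterminal has a production whose RHS symbols are all nullable.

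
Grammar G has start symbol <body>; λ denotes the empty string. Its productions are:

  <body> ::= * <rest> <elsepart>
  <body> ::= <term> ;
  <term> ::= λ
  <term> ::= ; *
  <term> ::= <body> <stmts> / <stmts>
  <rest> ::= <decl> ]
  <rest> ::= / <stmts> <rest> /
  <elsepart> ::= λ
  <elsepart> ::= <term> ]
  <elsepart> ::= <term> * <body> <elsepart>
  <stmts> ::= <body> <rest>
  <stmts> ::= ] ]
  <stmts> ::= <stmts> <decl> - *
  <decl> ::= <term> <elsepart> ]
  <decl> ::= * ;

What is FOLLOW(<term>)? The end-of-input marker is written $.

In <body> ::= <term> ;: add FIRST(;) = { ; }.
In <elsepart> ::= <term> ]: add FIRST(]) = { ] }.
In <elsepart> ::= <term> * <body> <elsepart>: add FIRST(* <body> <elsepart>) = { * }.
In <decl> ::= <term> <elsepart> ]: add FIRST(<elsepart> ]) = { *, ;, ] }.
Union: FOLLOW(<term>) = { *, ;, ] }.

{ *, ;, ] }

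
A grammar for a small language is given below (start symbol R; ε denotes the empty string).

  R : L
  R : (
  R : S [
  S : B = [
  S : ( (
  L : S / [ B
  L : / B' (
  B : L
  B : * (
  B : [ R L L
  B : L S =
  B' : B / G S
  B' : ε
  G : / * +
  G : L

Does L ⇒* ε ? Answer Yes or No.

No

Nullable nonterminals: B'.
No production of L has an RHS whose symbols are all nullable, so L is not nullable.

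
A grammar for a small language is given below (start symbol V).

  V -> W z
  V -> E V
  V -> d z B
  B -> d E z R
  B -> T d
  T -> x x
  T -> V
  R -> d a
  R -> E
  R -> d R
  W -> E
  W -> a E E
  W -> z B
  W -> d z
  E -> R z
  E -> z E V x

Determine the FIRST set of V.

From V -> W z: add FIRST(W) = { a, d, z }.
From V -> E V: add FIRST(E) = { d, z }.
V -> d z B contributes {d}.
Union: FIRST(V) = { a, d, z }.

{ a, d, z }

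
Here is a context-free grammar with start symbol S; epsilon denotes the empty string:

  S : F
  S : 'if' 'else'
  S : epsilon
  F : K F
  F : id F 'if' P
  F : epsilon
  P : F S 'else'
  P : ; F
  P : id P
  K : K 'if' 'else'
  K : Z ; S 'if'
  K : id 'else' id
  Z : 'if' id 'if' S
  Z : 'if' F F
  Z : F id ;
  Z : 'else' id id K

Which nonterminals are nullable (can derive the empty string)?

Directly nullable (have an epsilon-production): S, F.
No other nonterminal has a production whose RHS symbols are all nullable.

{ F, S }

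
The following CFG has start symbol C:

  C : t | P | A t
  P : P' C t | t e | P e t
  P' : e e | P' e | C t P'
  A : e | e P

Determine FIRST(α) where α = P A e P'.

Add FIRST(P) = { e, t }; P is not nullable, stop.

{ e, t }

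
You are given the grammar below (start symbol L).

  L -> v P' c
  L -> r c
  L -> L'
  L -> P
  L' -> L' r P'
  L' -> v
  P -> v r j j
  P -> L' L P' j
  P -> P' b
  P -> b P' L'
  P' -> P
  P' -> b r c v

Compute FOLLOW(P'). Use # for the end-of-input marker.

In L -> v P' c: add FIRST(c) = { c }.
In L' -> L' r P': P' is at the end, add FOLLOW(L') = { #, b, c, j, r, v }.
In P -> L' L P' j: add FIRST(j) = { j }.
In P -> P' b: add FIRST(b) = { b }.
In P -> b P' L': add FIRST(L') = { v }.
Union: FOLLOW(P') = { #, b, c, j, r, v }.

{ #, b, c, j, r, v }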